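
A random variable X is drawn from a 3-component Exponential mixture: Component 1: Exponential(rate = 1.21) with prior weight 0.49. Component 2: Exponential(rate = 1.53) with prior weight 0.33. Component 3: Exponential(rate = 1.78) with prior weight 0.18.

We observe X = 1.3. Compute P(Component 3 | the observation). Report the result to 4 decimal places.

The responsibility of component k is π_k f_k(x) divided by Σ_j π_j f_j(x).
Component likelihoods at x = 1.3:
  p_1 = 1.21·e^(−1.21·1.3) = 1.21·e^(−1.5730) = 0.250981
  p_2 = 1.53·e^(−1.53·1.3) = 1.53·e^(−1.9890) = 0.209353
  p_3 = 1.78·e^(−1.78·1.3) = 1.78·e^(−2.3140) = 0.17598
Weight by the priors:
  π_1·p_1 = 0.49 × 0.250981 = 0.12298
  π_2·p_2 = 0.33 × 0.209353 = 0.0690866
  π_3·p_3 = 0.18 × 0.17598 = 0.0316763
Evidence: 0.12298 + 0.0690866 + 0.0316763 = 0.223743
P(Component 3 | x) = 0.0316763 / 0.223743 ≈ 0.1416

0.1416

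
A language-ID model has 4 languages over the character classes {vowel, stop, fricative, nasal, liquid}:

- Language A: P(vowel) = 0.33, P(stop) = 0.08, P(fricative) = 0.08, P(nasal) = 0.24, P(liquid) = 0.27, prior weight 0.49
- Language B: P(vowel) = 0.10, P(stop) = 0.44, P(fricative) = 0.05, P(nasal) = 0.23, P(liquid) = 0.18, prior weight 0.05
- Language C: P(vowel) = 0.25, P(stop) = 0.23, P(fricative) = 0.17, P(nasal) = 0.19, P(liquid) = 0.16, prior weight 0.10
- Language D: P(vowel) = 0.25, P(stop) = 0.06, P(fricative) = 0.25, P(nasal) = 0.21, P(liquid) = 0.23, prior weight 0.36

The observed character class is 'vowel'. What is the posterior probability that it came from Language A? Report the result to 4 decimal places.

Posterior ∝ prior × likelihood, so P(k | x) ∝ w_k f_k(x); normalise over all components.
Evaluate each component's likelihood at the observed value:
  p_A = P(vowel | comp) = 0.33
  p_B = P(vowel | comp) = 0.10
  p_C = P(vowel | comp) = 0.25
  p_D = P(vowel | comp) = 0.25
Prior × likelihood for each component:
  w_A·p_A = 0.49 × 0.33 = 0.1617
  w_B·p_B = 0.05 × 0.1 = 0.005
  w_C·p_C = 0.10 × 0.25 = 0.025
  w_D·p_D = 0.36 × 0.25 = 0.09
Denominator: 0.1617 + 0.005 + 0.025 + 0.09 = 0.2817
So the posterior for Language A is 0.1617 / 0.2817 ≈ 0.5740.

0.5740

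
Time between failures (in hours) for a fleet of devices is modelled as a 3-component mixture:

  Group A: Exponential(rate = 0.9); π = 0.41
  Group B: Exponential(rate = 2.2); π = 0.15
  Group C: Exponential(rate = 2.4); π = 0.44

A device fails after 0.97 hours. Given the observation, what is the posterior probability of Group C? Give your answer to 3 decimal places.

0.348

The responsibility of component k is π_k f_k(x) divided by Σ_j π_j f_j(x).
Component likelihoods at x = 0.97 hours:
  p_A = 0.9·e^(−0.9·0.97) = 0.9·e^(−0.8730) = 0.375927
  p_B = 2.2·e^(−2.2·0.97) = 2.2·e^(−2.1340) = 0.260398
  p_C = 2.4·e^(−2.4·0.97) = 2.4·e^(−2.3280) = 0.233977
Prior × likelihood for each component:
  π_A·p_A = 0.41 × 0.375927 = 0.15413
  π_B·p_B = 0.15 × 0.260398 = 0.0390598
  π_C·p_C = 0.44 × 0.233977 = 0.10295
Normaliser: 0.15413 + 0.0390598 + 0.10295 = 0.29614
Responsibility of Group C: 0.10295 / 0.29614 ≈ 0.348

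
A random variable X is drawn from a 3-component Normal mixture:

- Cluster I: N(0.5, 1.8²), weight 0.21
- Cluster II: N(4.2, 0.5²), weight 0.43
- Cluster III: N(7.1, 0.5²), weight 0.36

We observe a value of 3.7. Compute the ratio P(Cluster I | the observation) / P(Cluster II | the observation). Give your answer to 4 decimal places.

0.0461

The posterior odds equal the prior odds times the likelihood ratio: (π_i/π_j)·(f_i(x)/f_j(x)).
Component likelihoods at x = 3.7:
  L_I = (1/(1.8·√(2π)))·exp(−(3.7−0.5)²/(2·1.8²)) = 0.221635·exp(-1.58025) = 0.0456399
  L_II = (1/(0.5·√(2π)))·exp(−(3.7−4.2)²/(2·0.5²)) = 0.797885·exp(-0.50000) = 0.483941
  L_III = (1/(0.5·√(2π)))·exp(−(3.7−7.1)²/(2·0.5²)) = 0.797885·exp(-23.12000) = 7.26192e-11
Posterior odds = (π_I·L_I) / (π_II·L_II) = (0.21·0.0456399) / (0.43·0.483941) = 0.00958439 / 0.208095 ≈ 0.0461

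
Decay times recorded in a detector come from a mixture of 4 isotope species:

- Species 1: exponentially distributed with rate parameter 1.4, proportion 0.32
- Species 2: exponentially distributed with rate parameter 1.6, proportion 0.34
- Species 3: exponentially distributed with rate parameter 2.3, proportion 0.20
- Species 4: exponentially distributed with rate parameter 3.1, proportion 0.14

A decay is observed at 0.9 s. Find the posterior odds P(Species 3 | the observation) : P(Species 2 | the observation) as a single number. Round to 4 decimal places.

0.4504

Only the two components matter; the odds are (P(Z=i) f_i(x)) / (P(Z=j) f_j(x)).
Exponential densities:
  p_1 = 0.397116
  p_2 = 0.379084
  p_3 = 0.290227
  p_4 = 0.190406
Posterior odds = (P(Z=3)·p_3) / (P(Z=2)·p_2) = (0.20·0.290227) / (0.34·0.379084) = 0.0580455 / 0.128889 ≈ 0.4504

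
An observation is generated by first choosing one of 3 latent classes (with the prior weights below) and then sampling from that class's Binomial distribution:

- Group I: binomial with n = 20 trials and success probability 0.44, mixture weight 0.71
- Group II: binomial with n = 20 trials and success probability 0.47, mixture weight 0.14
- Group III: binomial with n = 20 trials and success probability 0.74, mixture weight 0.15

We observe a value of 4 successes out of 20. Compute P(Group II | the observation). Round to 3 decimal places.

Apply Bayes' rule: the posterior for each component is proportional to its prior times its likelihood at x.
Binomial probabilities:
  L_I = C(20,4)·0.44^4·0.56^16 = 4845·0.037481·9.35424e-05 = 0.0169869
  L_II = C(20,4)·0.47^4·0.53^16 = 4845·0.0487968·3.87627e-05 = 0.0091643
  L_III = C(20,4)·0.74^4·0.26^16 = 4845·0.299866·4.36087e-10 = 6.33569e-07
Multiply by the mixture weights:
  P(Z=I)·L_I = 0.71 × 0.0169869 = 0.0120607
  P(Z=II)·L_II = 0.14 × 0.0091643 = 0.001283
  P(Z=III)·L_III = 0.15 × 6.33569e-07 = 9.50354e-08
Sum: 0.0120607 + 0.001283 + 9.50354e-08 = 0.0133438
So the posterior for Group II is 0.001283 / 0.0133438 ≈ 0.096.

0.096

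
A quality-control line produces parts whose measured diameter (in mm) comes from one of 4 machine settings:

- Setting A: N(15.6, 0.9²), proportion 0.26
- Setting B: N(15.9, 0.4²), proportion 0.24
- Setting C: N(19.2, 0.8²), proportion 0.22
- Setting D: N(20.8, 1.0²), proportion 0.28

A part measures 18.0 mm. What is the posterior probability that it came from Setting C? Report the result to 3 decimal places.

0.866

The responsibility of component k is w_k f_k(x) divided by Σ_j w_j f_j(x).
Evaluate each component's likelihood at the observed value:
  L_A = 0.0126622
  L_B = 1.03212e-06
  L_C = 0.161897
  L_D = 0.00791545
Unnormalised posteriors:
  w_A·L_A = 0.26 × 0.0126622 = 0.00329217
  w_B·L_B = 0.24 × 1.03212e-06 = 2.47708e-07
  w_C·L_C = 0.22 × 0.161897 = 0.0356173
  w_D·L_D = 0.28 × 0.00791545 = 0.00221633
Marginal: 0.00329217 + 2.47708e-07 + 0.0356173 + 0.00221633 = 0.0411261
Responsibility of Setting C: 0.0356173 / 0.0411261 ≈ 0.866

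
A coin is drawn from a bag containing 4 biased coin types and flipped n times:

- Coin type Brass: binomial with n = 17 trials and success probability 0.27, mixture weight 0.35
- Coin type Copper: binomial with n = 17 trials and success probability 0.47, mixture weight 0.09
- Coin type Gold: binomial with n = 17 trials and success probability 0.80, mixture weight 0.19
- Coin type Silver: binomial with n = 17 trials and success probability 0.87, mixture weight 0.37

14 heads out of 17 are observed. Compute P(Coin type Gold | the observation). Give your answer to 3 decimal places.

Apply Bayes' rule: the posterior for each component is proportional to its prior times its likelihood at x.
Component likelihoods at x = 14 heads out of 17:
  f_Brass = C(17,14)·0.27^14·0.73^3 = 680·1.09419e-08·0.389017 = 2.89448e-06
  f_Copper = C(17,14)·0.47^14·0.53^3 = 680·2.56667e-05·0.148877 = 0.0025984
  f_Gold = C(17,14)·0.80^14·0.20^3 = 680·0.0439805·0.008 = 0.239254
  f_Silver = C(17,14)·0.87^14·0.13^3 = 680·0.142321·0.002197 = 0.212622
Weight by the priors:
  w_Brass·f_Brass = 0.35 × 2.89448e-06 = 1.01307e-06
  w_Copper·f_Copper = 0.09 × 0.0025984 = 0.000233856
  w_Gold·f_Gold = 0.19 × 0.239254 = 0.0454582
  w_Silver·f_Silver = 0.37 × 0.212622 = 0.0786702
Sum: 1.01307e-06 + 0.000233856 + 0.0454582 + 0.0786702 = 0.124363
P(Coin type Gold | x) ≈ 0.366

0.366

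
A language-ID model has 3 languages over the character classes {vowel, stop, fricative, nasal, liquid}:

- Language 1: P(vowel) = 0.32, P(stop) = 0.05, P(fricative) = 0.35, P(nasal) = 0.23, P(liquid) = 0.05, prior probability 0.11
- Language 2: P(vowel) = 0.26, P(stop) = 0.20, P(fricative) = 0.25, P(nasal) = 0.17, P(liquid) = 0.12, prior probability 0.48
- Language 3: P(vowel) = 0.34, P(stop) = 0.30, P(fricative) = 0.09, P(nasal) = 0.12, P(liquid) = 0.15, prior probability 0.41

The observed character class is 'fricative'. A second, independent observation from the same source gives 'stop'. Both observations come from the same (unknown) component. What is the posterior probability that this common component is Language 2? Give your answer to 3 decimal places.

0.649

P(component k | x) = π_k·f_k(x) / marginal(x), where marginal(x) = Σ_j π_j·f_j(x).
Since both observations come from the same component, the likelihood for component k is f_k(x₁)·f_k(x₂).
  f_1 = [P(fricative | comp) = 0.35] × [0.05] = 0.0175
  f_2 = [P(fricative | comp) = 0.25] × [0.2] = 0.05
  f_3 = [P(fricative | comp) = 0.09] × [0.3] = 0.027
Multiply by the mixture weights:
  π_1·f_1 = 0.11 × 0.0175 = 0.001925
  π_2·f_2 = 0.48 × 0.05 = 0.024
  π_3·f_3 = 0.41 × 0.027 = 0.01107
Normaliser: 0.001925 + 0.024 + 0.01107 = 0.036995
P(Language 2 | x₁, x₂) = 0.024 / 0.036995 ≈ 0.649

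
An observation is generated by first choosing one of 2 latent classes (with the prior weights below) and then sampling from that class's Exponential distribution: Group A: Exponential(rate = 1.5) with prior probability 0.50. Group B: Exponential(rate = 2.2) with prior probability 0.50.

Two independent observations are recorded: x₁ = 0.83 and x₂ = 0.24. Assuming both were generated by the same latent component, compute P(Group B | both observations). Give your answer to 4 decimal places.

0.5042

P(component k | x) = π_k·f_k(x) / marginal(x), where marginal(x) = Σ_j π_j·f_j(x).
Since both observations come from the same component, the likelihood for component k is f_k(x₁)·f_k(x₂).
  p_A = [1.5·e^(−1.5·0.83) = 1.5·e^(−1.2450) = 0.431911] × [1.04651] = 0.452001
  p_B = [2.2·e^(−2.2·0.83) = 2.2·e^(−1.8260) = 0.354324] × [1.29752] = 0.459744
Multiply by the mixture weights:
  π_A·p_A = 0.50 × 0.452001 = 0.226001
  π_B·p_B = 0.50 × 0.459744 = 0.229872
Normaliser: 0.226001 + 0.229872 = 0.455873
So the posterior for Group B is 0.229872 / 0.455873 ≈ 0.5042.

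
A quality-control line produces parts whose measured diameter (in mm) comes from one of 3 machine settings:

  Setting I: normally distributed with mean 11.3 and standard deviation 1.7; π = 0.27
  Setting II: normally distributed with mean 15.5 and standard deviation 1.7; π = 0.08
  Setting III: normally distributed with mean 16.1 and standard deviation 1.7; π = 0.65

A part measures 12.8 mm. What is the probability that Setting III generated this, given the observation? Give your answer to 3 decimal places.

Apply Bayes' rule: the posterior for each component is proportional to its prior times its likelihood at x.
Component likelihoods at x = 12.8 mm:
  f_I = 0.159002
  f_II = 0.0664828
  f_III = 0.0356627
Unnormalised posteriors:
  P(Z=I)·f_I = 0.27 × 0.159002 = 0.0429305
  P(Z=II)·f_II = 0.08 × 0.0664828 = 0.00531862
  P(Z=III)·f_III = 0.65 × 0.0356627 = 0.0231808
Sum: 0.0429305 + 0.00531862 + 0.0231808 = 0.0714298
P(Setting III | data) ≈ 0.325

0.325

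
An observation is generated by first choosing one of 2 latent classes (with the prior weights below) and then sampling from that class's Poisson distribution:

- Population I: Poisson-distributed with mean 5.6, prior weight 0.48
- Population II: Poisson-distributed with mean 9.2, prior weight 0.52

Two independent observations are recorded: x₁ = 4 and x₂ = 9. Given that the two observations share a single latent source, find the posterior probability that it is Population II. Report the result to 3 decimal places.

0.339

P(component k | x) = w_k·f_k(x) / marginal(x), where marginal(x) = Σ_j w_j·f_j(x).
Since both observations come from the same component, the likelihood for component k is f_k(x₁)·f_k(x₂).
  f_I = [e^(−5.6)·5.6^4/4! = 0.151528] × [0.0551925] = 0.00836319
  f_II = [e^(−9.2)·9.2^4/4! = 0.03016] × [0.131467] = 0.00396505
Multiply by the mixture weights:
  w_I·f_I = 0.48 × 0.00836319 = 0.00401433
  w_II·f_II = 0.52 × 0.00396505 = 0.00206183
Evidence: 0.00401433 + 0.00206183 = 0.00607616
Responsibility of Population II: 0.00206183 / 0.00607616 ≈ 0.339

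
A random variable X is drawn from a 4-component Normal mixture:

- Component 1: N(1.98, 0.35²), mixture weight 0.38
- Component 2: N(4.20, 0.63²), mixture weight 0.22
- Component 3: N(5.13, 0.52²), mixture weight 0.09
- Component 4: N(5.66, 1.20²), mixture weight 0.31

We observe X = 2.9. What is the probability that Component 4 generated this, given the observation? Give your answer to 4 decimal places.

0.1947

The responsibility of component k is P(Z=k) f_k(x) divided by Σ_j P(Z=j) f_j(x).
Evaluate each component's likelihood at the observed value:
  p_1 = (1/(0.35·√(2π)))·exp(−(2.9−1.98)²/(2·0.35²)) = 1.139835·exp(-3.45469) = 0.0360153
  p_2 = (1/(0.63·√(2π)))·exp(−(2.9−4.20)²/(2·0.63²)) = 0.633242·exp(-2.12900) = 0.075328
  p_3 = (1/(0.52·√(2π)))·exp(−(2.9−5.13)²/(2·0.52²)) = 0.767197·exp(-9.19545) = 7.78705e-05
  p_4 = (1/(1.20·√(2π)))·exp(−(2.9−5.66)²/(2·1.20²)) = 0.332452·exp(-2.64500) = 0.0236059
Prior × likelihood for each component:
  P(Z=1)·p_1 = 0.38 × 0.0360153 = 0.0136858
  P(Z=2)·p_2 = 0.22 × 0.075328 = 0.0165722
  P(Z=3)·p_3 = 0.09 × 7.78705e-05 = 7.00835e-06
  P(Z=4)·p_4 = 0.31 × 0.0236059 = 0.00731782
Evidence: 0.0136858 + 0.0165722 + 7.00835e-06 + 0.00731782 = 0.0375828
Responsibility of Component 4: 0.00731782 / 0.0375828 ≈ 0.1947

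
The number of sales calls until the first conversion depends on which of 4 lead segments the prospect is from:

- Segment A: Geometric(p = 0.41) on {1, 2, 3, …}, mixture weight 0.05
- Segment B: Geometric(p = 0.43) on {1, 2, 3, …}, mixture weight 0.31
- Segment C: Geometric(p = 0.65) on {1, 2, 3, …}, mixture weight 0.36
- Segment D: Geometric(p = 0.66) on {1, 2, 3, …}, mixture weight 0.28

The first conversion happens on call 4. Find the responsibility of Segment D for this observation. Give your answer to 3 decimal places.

By Bayes' theorem, P(k | x) = π_k f_k(x) / Σ_j π_j f_j(x).
Evaluate each component's likelihood at the observed value:
  p_A = 0.41·(1−0.41)^3 = 0.41·0.205379 = 0.0842054
  p_B = 0.43·(1−0.43)^3 = 0.43·0.185193 = 0.079633
  p_C = 0.65·(1−0.65)^3 = 0.65·0.042875 = 0.0278687
  p_D = 0.66·(1−0.66)^3 = 0.66·0.039304 = 0.0259406
Weight by the priors:
  π_A·p_A = 0.05 × 0.0842054 = 0.00421027
  π_B·p_B = 0.31 × 0.079633 = 0.0246862
  π_C·p_C = 0.36 × 0.0278687 = 0.0100327
  π_D·p_D = 0.28 × 0.0259406 = 0.00726338
Marginal: 0.00421027 + 0.0246862 + 0.0100327 + 0.00726338 = 0.0461926
So the posterior for Segment D is 0.00726338 / 0.0461926 ≈ 0.157.

0.157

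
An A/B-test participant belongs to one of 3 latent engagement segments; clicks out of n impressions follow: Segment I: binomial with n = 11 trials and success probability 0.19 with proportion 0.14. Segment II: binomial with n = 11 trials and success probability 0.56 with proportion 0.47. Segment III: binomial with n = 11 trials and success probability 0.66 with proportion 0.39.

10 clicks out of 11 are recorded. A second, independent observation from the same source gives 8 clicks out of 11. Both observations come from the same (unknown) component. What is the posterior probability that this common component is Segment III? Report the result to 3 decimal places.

Posterior ∝ prior × likelihood, so P(k | x) ∝ w_k f_k(x); normalise over all components.
Since both observations come from the same component, the likelihood for component k is f_k(x₁)·f_k(x₂).
  f_I = [C(11,10)·0.19^10·0.81^1 = 11·6.13107e-08·0.81 = 5.46278e-07] × [0.000148925] = 8.13545e-11
  f_II = [C(11,10)·0.56^10·0.44^1 = 11·0.00303305·0.44 = 0.01468] × [0.13594] = 0.00199559
  f_III = [C(11,10)·0.66^10·0.34^1 = 11·0.0156834·0.34 = 0.0586558] × [0.233492] = 0.0136957
Unnormalised posteriors:
  w_I·f_I = 0.14 × 8.13545e-11 = 1.13896e-11
  w_II·f_II = 0.47 × 0.00199559 = 0.000937928
  w_III·f_III = 0.39 × 0.0136957 = 0.00534131
Sum: 1.13896e-11 + 0.000937928 + 0.00534131 = 0.00627924
P(Segment III | data) = 0.00534131 / 0.00627924 ≈ 0.851

0.851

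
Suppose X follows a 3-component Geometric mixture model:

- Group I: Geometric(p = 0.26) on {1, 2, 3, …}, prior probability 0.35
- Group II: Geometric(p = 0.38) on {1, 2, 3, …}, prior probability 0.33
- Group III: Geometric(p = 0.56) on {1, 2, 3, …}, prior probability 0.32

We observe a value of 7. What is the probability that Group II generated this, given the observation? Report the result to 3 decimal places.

Apply Bayes' rule: the posterior for each component is proportional to its prior times its likelihood at x.
Component likelihoods at x = 7:
  p_I = 0.26·(1−0.26)^6 = 0.26·0.164206 = 0.0426937
  p_II = 0.38·(1−0.38)^6 = 0.38·0.0568002 = 0.0215841
  p_III = 0.56·(1−0.56)^6 = 0.56·0.00725631 = 0.00406354
Prior × likelihood for each component:
  w_I·p_I = 0.35 × 0.0426937 = 0.0149428
  w_II·p_II = 0.33 × 0.0215841 = 0.00712275
  w_III·p_III = 0.32 × 0.00406354 = 0.00130033
Marginal: 0.0149428 + 0.00712275 + 0.00130033 = 0.0233659
So the posterior for Group II is 0.00712275 / 0.0233659 ≈ 0.305.

0.305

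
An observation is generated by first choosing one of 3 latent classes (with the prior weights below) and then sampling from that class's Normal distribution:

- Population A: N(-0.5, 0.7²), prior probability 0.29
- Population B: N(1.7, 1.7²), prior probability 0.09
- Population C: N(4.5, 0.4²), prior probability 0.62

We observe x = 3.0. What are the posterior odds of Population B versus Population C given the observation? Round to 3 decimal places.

Only the two components matter; the odds are (π_i f_i(x)) / (π_j f_j(x)).
Evaluate each component's likelihood at the observed value:
  f_A = 2.12389e-06
  f_B = 0.175178
  f_C = 0.000881489
Posterior odds = (π_B·f_B) / (π_C·f_C) = (0.09·0.175178) / (0.62·0.000881489) = 0.015766 / 0.000546523 ≈ 28.848

28.848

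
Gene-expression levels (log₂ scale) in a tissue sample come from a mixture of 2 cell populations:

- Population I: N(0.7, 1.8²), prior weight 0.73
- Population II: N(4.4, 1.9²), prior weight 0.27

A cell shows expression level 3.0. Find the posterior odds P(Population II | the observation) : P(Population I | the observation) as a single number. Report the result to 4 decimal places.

The posterior odds equal the prior odds times the likelihood ratio: (π_i/π_j)·(f_i(x)/f_j(x)).
Component likelihoods at x = 3.0:
  L_I = (1/(1.8·√(2π)))·exp(−(3.0−0.7)²/(2·1.8²)) = 0.221635·exp(-0.81636) = 0.0979711
  L_II = (1/(1.9·√(2π)))·exp(−(3.0−4.4)²/(2·1.9²)) = 0.209970·exp(-0.27147) = 0.160051
Posterior odds = (π_II·L_II) / (π_I·L_I) = (0.27·0.160051) / (0.73·0.0979711) = 0.0432139 / 0.0715189 ≈ 0.6042

0.6042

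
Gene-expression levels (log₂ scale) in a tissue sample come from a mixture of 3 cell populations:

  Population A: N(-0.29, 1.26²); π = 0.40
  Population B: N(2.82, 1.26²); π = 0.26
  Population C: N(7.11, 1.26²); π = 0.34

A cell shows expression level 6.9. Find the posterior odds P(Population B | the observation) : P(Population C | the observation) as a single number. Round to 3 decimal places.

0.004

Only the two components matter; the odds are (π_i f_i(x)) / (π_j f_j(x)).
Component likelihoods at x = 6.9:
  L_A = 2.68967e-08
  L_B = 0.00167376
  L_C = 0.312254
0.000435178 / 0.106166 ≈ 0.004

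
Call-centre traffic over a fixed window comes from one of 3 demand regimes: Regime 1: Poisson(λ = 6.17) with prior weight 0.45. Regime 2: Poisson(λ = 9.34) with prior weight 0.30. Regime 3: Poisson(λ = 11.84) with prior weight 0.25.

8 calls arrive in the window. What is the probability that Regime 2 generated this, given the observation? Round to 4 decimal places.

0.3635

Apply Bayes' rule: the posterior for each component is proportional to its prior times its likelihood at x.
Component likelihoods at x = 8 calls:
  p_1 = 0.108934
  p_2 = 0.126166
  p_3 = 0.0690632
Multiply by the mixture weights:
  π_1·p_1 = 0.45 × 0.108934 = 0.0490203
  π_2·p_2 = 0.30 × 0.126166 = 0.0378499
  π_3·p_3 = 0.25 × 0.0690632 = 0.0172658
Normaliser: 0.0490203 + 0.0378499 + 0.0172658 = 0.104136
Responsibility of Regime 2: 0.0378499 / 0.104136 ≈ 0.3635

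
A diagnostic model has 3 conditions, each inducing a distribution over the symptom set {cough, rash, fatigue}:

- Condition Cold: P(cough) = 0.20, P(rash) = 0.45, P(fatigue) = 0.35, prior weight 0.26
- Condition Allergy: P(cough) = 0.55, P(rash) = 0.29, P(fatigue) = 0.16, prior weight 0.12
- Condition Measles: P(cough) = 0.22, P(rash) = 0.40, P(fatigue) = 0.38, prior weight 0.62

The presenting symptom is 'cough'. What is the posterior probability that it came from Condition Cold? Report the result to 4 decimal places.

0.2044

The responsibility of component k is π_k f_k(x) divided by Σ_j π_j f_j(x).
Categorical probabilities:
  L_Cold = P(cough | comp) = 0.20
  L_Allergy = P(cough | comp) = 0.55
  L_Measles = P(cough | comp) = 0.22
Multiply by the mixture weights:
  π_Cold·L_Cold = 0.26 × 0.2 = 0.052
  π_Allergy·L_Allergy = 0.12 × 0.55 = 0.066
  π_Measles·L_Measles = 0.62 × 0.22 = 0.1364
Sum: 0.052 + 0.066 + 0.1364 = 0.2544
P(Condition Cold | the observation) ≈ 0.2044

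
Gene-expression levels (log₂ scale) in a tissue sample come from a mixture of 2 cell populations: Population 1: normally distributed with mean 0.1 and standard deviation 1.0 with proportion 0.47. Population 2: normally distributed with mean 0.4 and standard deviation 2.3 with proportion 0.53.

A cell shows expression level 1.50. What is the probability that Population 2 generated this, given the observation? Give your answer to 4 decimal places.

0.5381

By Bayes' theorem, P(k | x) = P(Z=k) f_k(x) / Σ_j P(Z=j) f_j(x).
Component likelihoods at x = 1.50:
  L_1 = (1/(1.0·√(2π)))·exp(−(1.50−0.1)²/(2·1.0²)) = 0.398942·exp(-0.98000) = 0.149727
  L_2 = (1/(2.3·√(2π)))·exp(−(1.50−0.4)²/(2·2.3²)) = 0.173453·exp(-0.11437) = 0.154708
Unnormalised posteriors:
  P(Z=1)·L_1 = 0.47 × 0.149727 = 0.0703719
  P(Z=2)·L_2 = 0.53 × 0.154708 = 0.0819954
Sum: 0.0703719 + 0.0819954 = 0.152367
P(Population 2 | the observation) ≈ 0.5381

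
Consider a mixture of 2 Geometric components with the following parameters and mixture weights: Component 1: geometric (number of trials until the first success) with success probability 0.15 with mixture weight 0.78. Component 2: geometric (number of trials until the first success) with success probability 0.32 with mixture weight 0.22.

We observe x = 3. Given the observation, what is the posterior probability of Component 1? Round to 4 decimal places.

0.7220

The responsibility of component k is π_k f_k(x) divided by Σ_j π_j f_j(x).
Geometric probabilities:
  p_1 = 0.108375
  p_2 = 0.147968
Prior × likelihood for each component:
  π_1·p_1 = 0.78 × 0.108375 = 0.0845325
  π_2·p_2 = 0.22 × 0.147968 = 0.032553
Sum: 0.0845325 + 0.032553 = 0.117085
P(Component 1 | data) = 0.0845325 / 0.117085 ≈ 0.7220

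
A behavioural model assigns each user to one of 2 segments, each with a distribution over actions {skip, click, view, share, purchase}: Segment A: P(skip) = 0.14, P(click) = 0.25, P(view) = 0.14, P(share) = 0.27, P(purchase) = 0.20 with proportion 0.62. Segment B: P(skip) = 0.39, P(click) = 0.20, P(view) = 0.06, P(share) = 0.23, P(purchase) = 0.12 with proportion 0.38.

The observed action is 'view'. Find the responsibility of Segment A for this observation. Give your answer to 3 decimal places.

P(component k | x) = π_k·f_k(x) / marginal(x), where marginal(x) = Σ_j π_j·f_j(x).
Evaluate each component's likelihood at the observed value:
  f_A = P(view | comp) = 0.14
  f_B = P(view | comp) = 0.06
Weight by the priors:
  π_A·f_A = 0.62 × 0.14 = 0.0868
  π_B·f_B = 0.38 × 0.06 = 0.0228
Sum: 0.0868 + 0.0228 = 0.1096
P(Segment A | the observation) = 0.0868 / 0.1096 ≈ 0.792

0.792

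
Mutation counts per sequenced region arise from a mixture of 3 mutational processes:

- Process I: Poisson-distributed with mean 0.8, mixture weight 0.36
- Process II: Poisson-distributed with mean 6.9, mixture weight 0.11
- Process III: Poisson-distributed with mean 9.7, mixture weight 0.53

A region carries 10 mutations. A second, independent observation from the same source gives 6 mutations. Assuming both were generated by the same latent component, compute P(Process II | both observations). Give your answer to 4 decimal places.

Posterior ∝ prior × likelihood, so P(k | x) ∝ π_k f_k(x); normalise over all components.
Since both observations come from the same component, the likelihood for component k is f_k(x₁)·f_k(x₂).
  p_I = [e^(−0.8)·0.8^10/10! = 1.32954e-08] × [0.000163596] = 2.17507e-12
  p_II = [e^(−6.9)·6.9^10/10! = 0.0679354] × [0.151053] = 0.0102619
  p_III = [e^(−9.7)·9.7^10/10! = 0.124537] × [0.0708992] = 0.00882956
Weight by the priors:
  π_I·p_I = 0.36 × 2.17507e-12 = 7.83025e-13
  π_II·p_II = 0.11 × 0.0102619 = 0.0011288
  π_III·p_III = 0.53 × 0.00882956 = 0.00467967
Marginal: 7.83025e-13 + 0.0011288 + 0.00467967 = 0.00580847
So the posterior for Process II is 0.0011288 / 0.00580847 ≈ 0.1943.

0.1943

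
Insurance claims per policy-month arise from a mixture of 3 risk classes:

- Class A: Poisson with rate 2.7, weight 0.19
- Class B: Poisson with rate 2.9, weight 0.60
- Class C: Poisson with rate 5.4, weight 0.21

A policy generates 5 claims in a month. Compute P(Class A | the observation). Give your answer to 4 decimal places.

Apply Bayes' rule: the posterior for each component is proportional to its prior times its likelihood at x.
Component likelihoods at x = 5 claims:
  f_A = e^(−2.7)·2.7^5/5! = 0.0803605
  f_B = e^(−2.9)·2.9^5/5! = 0.0940491
  f_C = e^(−5.4)·5.4^5/5! = 0.172821
Weight by the priors:
  π_A·f_A = 0.19 × 0.0803605 = 0.0152685
  π_B·f_B = 0.60 × 0.0940491 = 0.0564295
  π_C·f_C = 0.21 × 0.172821 = 0.0362925
Sum: 0.0152685 + 0.0564295 + 0.0362925 = 0.10799
P(Class A | x) ≈ 0.1414

0.1414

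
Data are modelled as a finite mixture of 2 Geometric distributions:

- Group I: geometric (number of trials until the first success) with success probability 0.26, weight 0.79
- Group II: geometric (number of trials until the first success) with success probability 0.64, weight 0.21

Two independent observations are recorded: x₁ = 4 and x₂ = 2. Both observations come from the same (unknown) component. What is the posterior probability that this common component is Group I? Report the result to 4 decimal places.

By Bayes' theorem, P(k | x) = π_k f_k(x) / Σ_j π_j f_j(x).
Since both observations come from the same component, the likelihood for component k is f_k(x₁)·f_k(x₂).
  f_I = [0.26·(1−0.26)^3 = 0.26·0.405224 = 0.105358] × [0.1924] = 0.0202709
  f_II = [0.64·(1−0.64)^3 = 0.64·0.046656 = 0.0298598] × [0.2304] = 0.00687971
Weight by the priors:
  π_I·f_I = 0.79 × 0.0202709 = 0.016014
  π_II·f_II = 0.21 × 0.00687971 = 0.00144474
Denominator: 0.016014 + 0.00144474 = 0.0174588
P(Group I | x) = 0.016014 / 0.0174588 ≈ 0.9172

0.9172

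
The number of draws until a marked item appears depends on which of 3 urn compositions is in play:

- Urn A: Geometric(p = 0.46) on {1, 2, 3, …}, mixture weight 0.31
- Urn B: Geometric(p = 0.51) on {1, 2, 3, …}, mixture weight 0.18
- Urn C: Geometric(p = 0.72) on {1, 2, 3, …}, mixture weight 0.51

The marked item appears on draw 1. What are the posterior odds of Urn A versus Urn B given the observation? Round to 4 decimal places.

1.5534

Only the two components matter; the odds are (π_i f_i(x)) / (π_j f_j(x)).
Component likelihoods at x = 1:
  f_A = 0.46·(1−0.46)^0 = 0.46·1 = 0.46
  f_B = 0.51·(1−0.51)^0 = 0.51·1 = 0.51
  f_C = 0.72·(1−0.72)^0 = 0.72·1 = 0.72
0.1426 / 0.0918 ≈ 1.5534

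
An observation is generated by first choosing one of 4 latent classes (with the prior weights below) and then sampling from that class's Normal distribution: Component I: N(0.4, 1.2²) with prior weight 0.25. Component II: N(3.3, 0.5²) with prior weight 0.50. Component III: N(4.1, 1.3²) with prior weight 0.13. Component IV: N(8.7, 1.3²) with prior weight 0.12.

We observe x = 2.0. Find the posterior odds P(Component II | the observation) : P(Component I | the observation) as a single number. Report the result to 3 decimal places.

The posterior odds equal the prior odds times the likelihood ratio: (P(Z=i)/P(Z=j))·(f_i(x)/f_j(x)).
Evaluate each component's likelihood at the observed value:
  L_I = 0.136675
  L_II = 0.0271659
  L_III = 0.0832392
  L_IV = 5.23689e-07
0.013583 / 0.0341688 ≈ 0.398

0.398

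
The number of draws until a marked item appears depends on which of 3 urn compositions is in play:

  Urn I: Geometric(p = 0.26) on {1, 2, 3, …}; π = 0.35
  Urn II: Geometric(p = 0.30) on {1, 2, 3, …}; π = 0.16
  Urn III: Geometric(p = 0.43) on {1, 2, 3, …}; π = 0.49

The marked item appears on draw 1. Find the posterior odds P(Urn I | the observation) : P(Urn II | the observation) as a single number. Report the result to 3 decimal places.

1.896

Posterior odds = (π_i f_i(x)) / (π_j f_j(x)); the normalising sum cancels.
Component likelihoods at x = 1:
  p_I = 0.26·(1−0.26)^0 = 0.26·1 = 0.26
  p_II = 0.30·(1−0.30)^0 = 0.30·1 = 0.3
  p_III = 0.43·(1−0.43)^0 = 0.43·1 = 0.43
Posterior odds = (π_I·p_I) / (π_II·p_II) = (0.35·0.26) / (0.16·0.3) = 0.091 / 0.048 ≈ 1.896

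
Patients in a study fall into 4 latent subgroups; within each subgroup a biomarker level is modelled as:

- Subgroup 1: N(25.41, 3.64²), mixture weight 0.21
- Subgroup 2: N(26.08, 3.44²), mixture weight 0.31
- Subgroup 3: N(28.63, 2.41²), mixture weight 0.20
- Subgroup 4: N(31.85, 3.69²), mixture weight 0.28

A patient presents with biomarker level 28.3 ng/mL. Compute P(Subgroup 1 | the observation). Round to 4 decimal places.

Apply Bayes' rule: the posterior for each component is proportional to its prior times its likelihood at x.
Normal densities:
  L_1 = (1/(3.64·√(2π)))·exp(−(28.3−25.41)²/(2·3.64²)) = 0.109600·exp(-0.31518) = 0.0799699
  L_2 = (1/(3.44·√(2π)))·exp(−(28.3−26.08)²/(2·3.44²)) = 0.115972·exp(-0.20824) = 0.0941706
  L_3 = (1/(2.41·√(2π)))·exp(−(28.3−28.63)²/(2·2.41²)) = 0.165536·exp(-0.00937) = 0.163992
  L_4 = (1/(3.69·√(2π)))·exp(−(28.3−31.85)²/(2·3.69²)) = 0.108114·exp(-0.46278) = 0.0680614
Weight by the priors:
  P(Z=1)·L_1 = 0.21 × 0.0799699 = 0.0167937
  P(Z=2)·L_2 = 0.31 × 0.0941706 = 0.0291929
  P(Z=3)·L_3 = 0.20 × 0.163992 = 0.0327983
  P(Z=4)·L_4 = 0.28 × 0.0680614 = 0.0190572
Marginal: 0.0167937 + 0.0291929 + 0.0327983 + 0.0190572 = 0.0978421
P(Subgroup 1 | 28.3 ng/mL) ≈ 0.1716

0.1716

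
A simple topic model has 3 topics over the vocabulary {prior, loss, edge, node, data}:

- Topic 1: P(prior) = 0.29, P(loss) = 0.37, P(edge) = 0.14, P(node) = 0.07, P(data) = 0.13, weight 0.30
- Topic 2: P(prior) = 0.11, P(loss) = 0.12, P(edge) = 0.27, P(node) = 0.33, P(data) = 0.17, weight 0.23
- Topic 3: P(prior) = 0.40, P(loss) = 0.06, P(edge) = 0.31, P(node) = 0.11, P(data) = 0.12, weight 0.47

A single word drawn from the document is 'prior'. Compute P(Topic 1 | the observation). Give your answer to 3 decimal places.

The responsibility of component k is π_k f_k(x) divided by Σ_j π_j f_j(x).
Component likelihoods at x = 'prior':
  p_1 = 0.29
  p_2 = 0.11
  p_3 = 0.4
Weight by the priors:
  π_1·p_1 = 0.30 × 0.29 = 0.087
  π_2·p_2 = 0.23 × 0.11 = 0.0253
  π_3·p_3 = 0.47 × 0.4 = 0.188
Normaliser: 0.087 + 0.0253 + 0.188 = 0.3003
P(Topic 1 | data) = 0.087 / 0.3003 ≈ 0.290

0.290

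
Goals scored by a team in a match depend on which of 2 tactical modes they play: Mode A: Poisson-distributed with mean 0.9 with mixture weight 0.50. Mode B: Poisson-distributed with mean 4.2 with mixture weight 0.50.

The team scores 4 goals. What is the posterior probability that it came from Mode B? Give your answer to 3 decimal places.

0.946

The responsibility of component k is π_k f_k(x) divided by Σ_j π_j f_j(x).
Evaluate each component's likelihood at the observed value:
  p_A = 0.0111146
  p_B = 0.194424
Multiply by the mixture weights:
  π_A·p_A = 0.50 × 0.0111146 = 0.0055573
  π_B·p_B = 0.50 × 0.194424 = 0.0972118
Marginal: 0.0055573 + 0.0972118 = 0.102769
Responsibility of Mode B: 0.0972118 / 0.102769 ≈ 0.946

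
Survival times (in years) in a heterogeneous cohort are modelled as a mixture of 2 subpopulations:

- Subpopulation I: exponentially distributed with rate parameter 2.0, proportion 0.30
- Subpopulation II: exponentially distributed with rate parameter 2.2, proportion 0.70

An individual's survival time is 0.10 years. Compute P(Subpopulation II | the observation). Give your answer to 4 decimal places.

0.7156

P(component k | x) = π_k·f_k(x) / marginal(x), where marginal(x) = Σ_j π_j·f_j(x).
Exponential densities:
  L_I = 1.63746
  L_II = 1.76554
Unnormalised posteriors:
  π_I·L_I = 0.30 × 1.63746 = 0.491238
  π_II·L_II = 0.70 × 1.76554 = 1.23588
Normaliser: 0.491238 + 1.23588 = 1.72712
So the posterior for Subpopulation II is 1.23588 / 1.72712 ≈ 0.7156.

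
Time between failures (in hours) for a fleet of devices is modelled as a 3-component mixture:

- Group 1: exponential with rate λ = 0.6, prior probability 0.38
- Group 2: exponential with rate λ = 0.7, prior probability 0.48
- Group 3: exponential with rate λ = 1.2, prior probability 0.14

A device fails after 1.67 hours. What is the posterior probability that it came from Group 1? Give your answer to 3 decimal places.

0.397

P(component k | x) = π_k·f_k(x) / marginal(x), where marginal(x) = Σ_j π_j·f_j(x).
Component likelihoods at x = 1.67 hours:
  p_1 = 0.220287
  p_2 = 0.217474
  p_3 = 0.161754
Unnormalised posteriors:
  π_1·p_1 = 0.38 × 0.220287 = 0.0837089
  π_2·p_2 = 0.48 × 0.217474 = 0.104388
  π_3·p_3 = 0.14 × 0.161754 = 0.0226456
Normaliser: 0.0837089 + 0.104388 + 0.0226456 = 0.210742
P(Group 1 | data) = 0.0837089 / 0.210742 ≈ 0.397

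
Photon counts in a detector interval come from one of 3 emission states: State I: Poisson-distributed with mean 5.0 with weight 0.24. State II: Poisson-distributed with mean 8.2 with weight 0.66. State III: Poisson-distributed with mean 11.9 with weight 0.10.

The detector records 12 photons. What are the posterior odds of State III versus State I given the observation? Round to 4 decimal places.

13.8701

Since P(k|x) ∝ w_k f_k(x), the posterior odds are w_i f_i(x) / (w_j f_j(x)).
Evaluate each component's likelihood at the observed value:
  p_I = 0.00343424
  p_II = 0.0529925
  p_III = 0.11432
0.011432 / 0.000824218 ≈ 13.8701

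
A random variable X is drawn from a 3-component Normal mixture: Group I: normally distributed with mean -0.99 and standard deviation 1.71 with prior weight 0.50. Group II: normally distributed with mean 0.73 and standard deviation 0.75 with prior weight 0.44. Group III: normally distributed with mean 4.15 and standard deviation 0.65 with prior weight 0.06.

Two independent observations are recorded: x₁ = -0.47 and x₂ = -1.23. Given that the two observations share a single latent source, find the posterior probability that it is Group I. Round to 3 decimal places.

By Bayes' theorem, P(k | x) = w_k f_k(x) / Σ_j w_j f_j(x).
Since both observations come from the same component, the likelihood for component k is f_k(x₁)·f_k(x₂).
  p_I = [(1/(1.71·√(2π)))·exp(−(-0.47−-0.99)²/(2·1.71²)) = 0.233300·exp(-0.04624) = 0.222758] × [0.231013] = 0.0514601
  p_II = [(1/(0.75·√(2π)))·exp(−(-0.47−0.73)²/(2·0.75²)) = 0.531923·exp(-1.28000) = 0.147894] × [0.017492] = 0.00258697
  p_III = [(1/(0.65·√(2π)))·exp(−(-0.47−4.15)²/(2·0.65²)) = 0.613757·exp(-25.25964) = 6.57464e-12] × [8.16191e-16] = 5.36616e-27
Weight by the priors:
  w_I·p_I = 0.50 × 0.0514601 = 0.02573
  w_II·p_II = 0.44 × 0.00258697 = 0.00113827
  w_III·p_III = 0.06 × 5.36616e-27 = 3.2197e-28
Marginal: 0.02573 + 0.00113827 + 3.2197e-28 = 0.0268683
So the posterior for Group I is 0.02573 / 0.0268683 ≈ 0.958.

0.958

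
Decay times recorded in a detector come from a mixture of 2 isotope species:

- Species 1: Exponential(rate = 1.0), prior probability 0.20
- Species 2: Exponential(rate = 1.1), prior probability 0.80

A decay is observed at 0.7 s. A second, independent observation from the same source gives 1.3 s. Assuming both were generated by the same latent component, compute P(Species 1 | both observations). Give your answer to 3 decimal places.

0.202

P(component k | x) = π_k·f_k(x) / marginal(x), where marginal(x) = Σ_j π_j·f_j(x).
Since both observations come from the same component, the likelihood for component k is f_k(x₁)·f_k(x₂).
  p_1 = [1.0·e^(−1.0·0.7) = 1.0·e^(−0.7000) = 0.496585] × [0.272532] = 0.135335
  p_2 = [1.1·e^(−1.1·0.7) = 1.1·e^(−0.7700) = 0.509314] × [0.26324] = 0.134072
Weight by the priors:
  π_1·p_1 = 0.20 × 0.135335 = 0.0270671
  π_2·p_2 = 0.80 × 0.134072 = 0.107257
Evidence: 0.0270671 + 0.107257 = 0.134325
P(Species 1 | x₁, x₂) ≈ 0.202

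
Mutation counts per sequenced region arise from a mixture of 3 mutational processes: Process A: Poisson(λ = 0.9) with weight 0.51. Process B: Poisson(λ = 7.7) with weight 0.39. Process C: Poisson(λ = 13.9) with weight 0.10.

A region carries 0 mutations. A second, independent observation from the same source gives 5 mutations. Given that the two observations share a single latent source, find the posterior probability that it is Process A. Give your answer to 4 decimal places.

0.9583

By Bayes' theorem, P(k | x) = π_k f_k(x) / Σ_j π_j f_j(x).
Since both observations come from the same component, the likelihood for component k is f_k(x₁)·f_k(x₂).
  L_A = [e^(−0.9)·0.9^0/0! = 0.40657] × [0.00200063] = 0.000813395
  L_B = [e^(−7.7)·7.7^0/0! = 0.000452827] × [0.102142] = 4.62527e-05
  L_C = [e^(−13.9)·13.9^0/0! = 9.18981e-07] × [0.00397374] = 3.65179e-09
Prior × likelihood for each component:
  π_A·L_A = 0.51 × 0.000813395 = 0.000414831
  π_B·L_B = 0.39 × 4.62527e-05 = 1.80386e-05
  π_C·L_C = 0.10 × 3.65179e-09 = 3.65179e-10
Normaliser: 0.000414831 + 1.80386e-05 + 3.65179e-10 = 0.00043287
Responsibility of Process A: 0.000414831 / 0.00043287 ≈ 0.9583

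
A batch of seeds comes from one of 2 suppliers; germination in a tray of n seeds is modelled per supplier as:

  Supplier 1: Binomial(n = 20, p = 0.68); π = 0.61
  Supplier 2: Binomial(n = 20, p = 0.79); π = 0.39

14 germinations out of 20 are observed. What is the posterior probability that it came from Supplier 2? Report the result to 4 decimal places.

0.2941

Apply Bayes' rule: the posterior for each component is proportional to its prior times its likelihood at x.
Evaluate each component's likelihood at the observed value:
  p_1 = C(20,14)·0.68^14·0.32^6 = 38760·0.00451986·0.00107374 = 0.188108
  p_2 = C(20,14)·0.79^14·0.21^6 = 38760·0.036879·8.57661e-05 = 0.122597
Unnormalised posteriors:
  π_1·p_1 = 0.61 × 0.188108 = 0.114746
  π_2·p_2 = 0.39 × 0.122597 = 0.0478127
Evidence: 0.114746 + 0.0478127 = 0.162559
Responsibility of Supplier 2: 0.0478127 / 0.162559 ≈ 0.2941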